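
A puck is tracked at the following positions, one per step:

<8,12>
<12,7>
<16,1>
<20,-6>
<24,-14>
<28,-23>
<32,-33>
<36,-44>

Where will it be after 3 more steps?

<48,-83>

Successive displacements: <+4,-5>, <+4,-6>, <+4,-7>, <+4,-8>, <+4,-9>, <+4,-10>, <+4,-11> — each changes by <+0,-1>.
step 8: <36,-44> + <+4,-12> → <40,-56>
step 9: <40,-56> + <+4,-13> → <44,-69>
step 10: <44,-69> + <+4,-14> → <48,-83>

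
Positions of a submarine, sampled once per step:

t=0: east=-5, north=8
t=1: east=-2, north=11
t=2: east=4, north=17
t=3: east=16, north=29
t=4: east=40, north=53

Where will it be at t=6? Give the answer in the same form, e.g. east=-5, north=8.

east=184, north=197

Consecutive displacements (+3,+3), (+6,+6), (+12,+12), (+24,+24) scale by a factor of 2 each step.
step 5: east=40, north=53 + (+48,+48) → east=88, north=101
step 6: east=88, north=101 + (+96,+96) → east=184, north=197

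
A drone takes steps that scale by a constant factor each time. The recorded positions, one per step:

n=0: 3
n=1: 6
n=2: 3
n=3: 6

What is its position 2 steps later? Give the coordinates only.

Consecutive displacements +3, -3, +3 scale by a factor of -1 each step.
step 4: 6 − 3 → 3
step 5: 3 + 3 → 6

6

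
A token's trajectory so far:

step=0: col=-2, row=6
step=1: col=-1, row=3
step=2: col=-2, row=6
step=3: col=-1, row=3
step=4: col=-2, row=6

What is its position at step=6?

Step-to-step displacements: (+1,-3), (-1,+3), (+1,-3), (-1,+3); each is -1× the previous.
step 5: col=-2, row=6 + (+1,-3) → col=-1, row=3
step 6: col=-1, row=3 + (-1,+3) → col=-2, row=6

col=-2, row=6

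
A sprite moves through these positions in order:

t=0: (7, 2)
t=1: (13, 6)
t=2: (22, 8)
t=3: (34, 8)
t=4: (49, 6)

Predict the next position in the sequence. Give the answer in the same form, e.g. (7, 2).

(67, 2)

Successive displacements: (+6, +4), (+9, +2), (+12, +0), (+15, -2) — each changes by (+3, -2).
step 5: (49, 6) + (+18, -4) → (67, 2)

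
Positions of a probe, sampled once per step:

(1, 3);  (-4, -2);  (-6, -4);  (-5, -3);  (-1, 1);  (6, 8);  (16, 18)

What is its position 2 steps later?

(45, 47)

Successive displacements: (-5, -5), (-2, -2), (+1, +1), (+4, +4), (+7, +7), (+10, +10) — each changes by (+3, +3).
step 7: (16, 18) + (+13, +13) → (29, 31)
step 8: (29, 31) + (+16, +16) → (45, 47)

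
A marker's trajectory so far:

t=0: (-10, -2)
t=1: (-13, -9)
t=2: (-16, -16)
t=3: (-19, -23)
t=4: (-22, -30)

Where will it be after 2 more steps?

Each step adds (-3, -7) to the position.
step 5: (-22, -30) + (-3, -7) → (-25, -37)
step 6: (-25, -37) + (-3, -7) → (-28, -44)

(-28, -44)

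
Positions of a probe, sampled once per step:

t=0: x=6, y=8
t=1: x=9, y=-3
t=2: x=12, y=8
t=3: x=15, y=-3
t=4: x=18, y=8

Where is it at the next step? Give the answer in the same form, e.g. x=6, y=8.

x=21, y=-3

X: linear, +3 per step → 21 at step 5.
Y: cycles through 8, -3 every 2 steps. Step 5 lands at position 1 of the cycle → -3.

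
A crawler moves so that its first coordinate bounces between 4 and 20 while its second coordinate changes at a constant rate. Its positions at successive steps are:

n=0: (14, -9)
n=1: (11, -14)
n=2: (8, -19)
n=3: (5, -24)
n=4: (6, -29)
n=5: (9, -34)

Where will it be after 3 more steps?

(18, -49)

The first coordinate reflects between 4 and 20, moving 3 per step.
  step 6: 9 → 12
  step 7: 12 → 15
  step 8: 15 → 18
The second coordinate changes by -5 each step: at step 8 it is -49.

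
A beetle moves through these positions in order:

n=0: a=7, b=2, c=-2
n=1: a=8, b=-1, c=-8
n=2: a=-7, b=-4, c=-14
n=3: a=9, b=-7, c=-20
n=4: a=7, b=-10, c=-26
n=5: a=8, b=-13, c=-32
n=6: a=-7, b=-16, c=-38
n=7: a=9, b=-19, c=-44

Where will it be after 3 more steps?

A: cycles through 7, 8, -7, 9 every 4 steps. Step 10 lands at position 2 of the cycle → -7.
B: linear, -3 per step → -28 at step 10.
C: linear, -6 per step → -62 at step 10.

a=-7, b=-28, c=-62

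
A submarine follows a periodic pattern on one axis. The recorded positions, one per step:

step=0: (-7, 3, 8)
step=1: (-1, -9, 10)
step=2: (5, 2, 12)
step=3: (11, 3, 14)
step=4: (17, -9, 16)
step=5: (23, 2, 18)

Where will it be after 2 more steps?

The first coordinate changes by +6 each step, so at step 7 it is -7 + 7·(6) = 35.
The second coordinate repeats the cycle [3, -9, 2] with period 3; step 7 mod 3 = 1, giving -9.
The third coordinate changes by +2 each step, so at step 7 it is 8 + 7·(2) = 22.

(35, -9, 22)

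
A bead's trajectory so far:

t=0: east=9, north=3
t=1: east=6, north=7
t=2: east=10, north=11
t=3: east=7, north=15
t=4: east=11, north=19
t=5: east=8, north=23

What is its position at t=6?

The moves between consecutive positions are (-3,+4), (+4,+4), (-3,+4), (+4,+4), (-3,+4); they repeat the 2-cycle [(-3,+4), (+4,+4)].
step 6: apply (+4,+4) → east=12, north=27

east=12, north=27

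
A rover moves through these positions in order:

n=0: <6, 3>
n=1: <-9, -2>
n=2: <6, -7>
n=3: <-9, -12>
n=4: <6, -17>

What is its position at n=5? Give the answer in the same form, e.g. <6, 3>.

The first coordinate repeats the cycle [6, -9] with period 2; step 5 mod 2 = 1, giving -9.
The second coordinate changes by -5 each step, so at step 5 it is 3 + 5·(-5) = -22.

<-9, -22>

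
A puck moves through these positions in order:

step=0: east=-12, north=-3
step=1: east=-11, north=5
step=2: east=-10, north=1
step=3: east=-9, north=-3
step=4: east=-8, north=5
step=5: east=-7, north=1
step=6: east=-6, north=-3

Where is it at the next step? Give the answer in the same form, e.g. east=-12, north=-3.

East: linear, +1 per step → -5 at step 7.
North: cycles through -3, 5, 1 every 3 steps. Step 7 lands at position 1 of the cycle → 5.

east=-5, north=5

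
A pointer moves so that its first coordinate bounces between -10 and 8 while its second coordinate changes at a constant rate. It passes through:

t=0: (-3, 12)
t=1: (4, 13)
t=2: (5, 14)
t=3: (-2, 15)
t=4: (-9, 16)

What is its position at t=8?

The first coordinate travels 7 per step and bounces off the walls at -10 and 8.
  step 5: -9 → -4
  step 6: -4 → 3
  step 7: 3 → 6
  step 8: 6 → -1
The second coordinate changes by +1 each step: at step 8 it is 20.

(-1, 20)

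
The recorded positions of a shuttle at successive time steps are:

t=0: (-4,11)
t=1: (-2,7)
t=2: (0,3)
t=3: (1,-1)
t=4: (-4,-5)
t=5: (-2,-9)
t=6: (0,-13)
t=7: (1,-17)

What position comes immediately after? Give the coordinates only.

(-4,-21)

The first coordinate repeats the cycle [-4, -2, 0, 1] with period 4; step 8 mod 4 = 0, giving -4.
The second coordinate changes by -4 each step, so at step 8 it is 11 + 8·(-4) = -21.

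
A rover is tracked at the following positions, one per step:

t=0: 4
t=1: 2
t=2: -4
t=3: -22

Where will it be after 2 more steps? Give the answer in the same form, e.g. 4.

The jumps are -2, -6, -18 — a geometric progression with ratio 3.
step 4: -22 − 54 → -76
step 5: -76 − 162 → -238

-238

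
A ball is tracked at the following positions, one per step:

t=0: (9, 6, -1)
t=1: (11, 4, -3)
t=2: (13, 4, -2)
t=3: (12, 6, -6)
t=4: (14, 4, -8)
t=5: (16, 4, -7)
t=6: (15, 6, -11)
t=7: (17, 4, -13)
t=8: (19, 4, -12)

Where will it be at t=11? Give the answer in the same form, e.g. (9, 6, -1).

(22, 4, -17)

Step-to-step displacements: (+2, -2, -2), (+2, +0, +1), (-1, +2, -4), (+2, -2, -2), (+2, +0, +1), (-1, +2, -4), (+2, -2, -2), (+2, +0, +1) — a repeating cycle of length 3.
step 9: apply (-1, +2, -4) → (18, 6, -16)
step 10: apply (+2, -2, -2) → (20, 4, -18)
step 11: apply (+2, +0, +1) → (22, 4, -17)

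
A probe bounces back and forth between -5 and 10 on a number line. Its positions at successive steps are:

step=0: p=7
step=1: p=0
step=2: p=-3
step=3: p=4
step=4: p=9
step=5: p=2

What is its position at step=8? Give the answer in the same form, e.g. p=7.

The value travels 7 per step and bounces off the walls at -5 and 10.
  step 6: 2 → -5
  step 7: -5 → 2
  step 8: 2 → 9

p=9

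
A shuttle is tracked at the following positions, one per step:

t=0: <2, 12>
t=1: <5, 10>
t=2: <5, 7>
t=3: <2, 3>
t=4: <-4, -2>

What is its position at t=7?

First differences are <+3, -2>, <+0, -3>, <-3, -4>, <-6, -5>; their common second difference is <-3, -1> (constant acceleration).
step 5: <-4, -2> + <-9, -6> → <-13, -8>
step 6: <-13, -8> + <-12, -7> → <-25, -15>
step 7: <-25, -15> + <-15, -8> → <-40, -23>

<-40, -23>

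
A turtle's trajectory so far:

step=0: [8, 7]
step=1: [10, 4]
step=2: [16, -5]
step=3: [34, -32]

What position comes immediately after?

Step-to-step displacements: [+2, -3], [+6, -9], [+18, -27]; each is 3× the previous.
step 4: [34, -32] + [+54, -81] → [88, -113]

[88, -113]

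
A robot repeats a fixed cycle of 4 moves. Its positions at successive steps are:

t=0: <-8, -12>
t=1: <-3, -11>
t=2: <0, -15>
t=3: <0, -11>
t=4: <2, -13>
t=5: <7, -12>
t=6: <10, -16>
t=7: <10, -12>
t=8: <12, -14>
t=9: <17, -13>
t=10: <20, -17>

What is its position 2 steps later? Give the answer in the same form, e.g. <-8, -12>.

Differencing gives <+5, +1>, <+3, -4>, <+0, +4>, <+2, -2>, <+5, +1>, <+3, -4>, <+0, +4>, <+2, -2>, <+5, +1>, <+3, -4>. This is the pattern <+5, +1>, <+3, -4>, <+0, +4>, <+2, -2> repeated.
step 11: apply <+0, +4> → <20, -13>
step 12: apply <+2, -2> → <22, -15>

<22, -15>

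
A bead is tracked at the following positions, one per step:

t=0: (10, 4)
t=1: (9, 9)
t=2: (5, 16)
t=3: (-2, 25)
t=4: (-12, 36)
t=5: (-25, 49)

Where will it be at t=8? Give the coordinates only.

Successive displacements: (-1, +5), (-4, +7), (-7, +9), (-10, +11), (-13, +13) — each changes by (-3, +2).
step 6: (-25, 49) + (-16, +15) → (-41, 64)
step 7: (-41, 64) + (-19, +17) → (-60, 81)
step 8: (-60, 81) + (-22, +19) → (-82, 100)

(-82, 100)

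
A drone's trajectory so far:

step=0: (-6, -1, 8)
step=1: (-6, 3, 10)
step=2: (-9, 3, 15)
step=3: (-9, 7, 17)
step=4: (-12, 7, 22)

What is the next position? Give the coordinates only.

(-12, 11, 24)

Step-to-step displacements: (+0, +4, +2), (-3, +0, +5), (+0, +4, +2), (-3, +0, +5) — a repeating cycle of length 2.
step 5: apply (+0, +4, +2) → (-12, 11, 24)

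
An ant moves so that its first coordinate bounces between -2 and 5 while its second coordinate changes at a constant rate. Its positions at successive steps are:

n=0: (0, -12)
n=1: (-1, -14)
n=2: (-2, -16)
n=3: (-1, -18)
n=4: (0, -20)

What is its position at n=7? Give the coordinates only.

(3, -26)

The first coordinate reflects between -2 and 5, moving 1 per step.
  step 5: 0 → 1
  step 6: 1 → 2
  step 7: 2 → 3
The second coordinate changes by -2 each step: at step 7 it is -26.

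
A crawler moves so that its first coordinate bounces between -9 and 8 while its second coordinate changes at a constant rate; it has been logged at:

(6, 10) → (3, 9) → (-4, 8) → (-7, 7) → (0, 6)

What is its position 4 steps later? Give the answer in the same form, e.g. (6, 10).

The first coordinate travels 7 per step and bounces off the walls at -9 and 8.
  step 5: 0 → 7
  step 6: 7 → 2
  step 7: 2 → -5
  step 8: -5 → -6
The second coordinate changes by -1 each step: at step 8 it is 2.

(-6, 2)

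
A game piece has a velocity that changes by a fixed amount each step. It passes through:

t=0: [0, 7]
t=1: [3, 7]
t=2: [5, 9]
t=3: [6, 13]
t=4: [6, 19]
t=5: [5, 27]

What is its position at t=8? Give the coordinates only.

First differences are [+3, +0], [+2, +2], [+1, +4], [+0, +6], [-1, +8]; their common second difference is [-1, +2] (constant acceleration).
step 6: [5, 27] + [-2, +10] → [3, 37]
step 7: [3, 37] + [-3, +12] → [0, 49]
step 8: [0, 49] + [-4, +14] → [-4, 63]

[-4, 63]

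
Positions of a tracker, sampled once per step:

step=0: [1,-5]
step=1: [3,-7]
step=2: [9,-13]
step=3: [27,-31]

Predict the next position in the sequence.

[81,-85]

Step-to-step displacements: [+2,-2], [+6,-6], [+18,-18]; each is 3× the previous.
step 4: [27,-31] + [+54,-54] → [81,-85]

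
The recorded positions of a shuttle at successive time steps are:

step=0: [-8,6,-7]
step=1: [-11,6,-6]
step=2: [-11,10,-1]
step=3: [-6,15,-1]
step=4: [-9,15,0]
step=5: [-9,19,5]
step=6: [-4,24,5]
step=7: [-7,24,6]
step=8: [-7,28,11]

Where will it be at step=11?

The moves between consecutive positions are [-3,+0,+1], [+0,+4,+5], [+5,+5,+0], [-3,+0,+1], [+0,+4,+5], [+5,+5,+0], [-3,+0,+1], [+0,+4,+5]; they repeat the 3-cycle [[-3,+0,+1], [+0,+4,+5], [+5,+5,+0]].
step 9: apply [+5,+5,+0] → [-2,33,11]
step 10: apply [-3,+0,+1] → [-5,33,12]
step 11: apply [+0,+4,+5] → [-5,37,17]

[-5,37,17]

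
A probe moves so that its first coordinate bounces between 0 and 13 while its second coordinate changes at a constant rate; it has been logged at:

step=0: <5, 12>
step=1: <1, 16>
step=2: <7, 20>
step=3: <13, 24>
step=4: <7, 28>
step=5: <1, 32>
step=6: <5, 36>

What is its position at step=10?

<3, 52>

The first coordinate travels 6 per step and bounces off the walls at 0 and 13.
  step 7: 5 → 11
  step 8: 11 → 9
  step 9: 9 → 3
  step 10: 3 → 3
The second coordinate changes by +4 each step: at step 10 it is 52.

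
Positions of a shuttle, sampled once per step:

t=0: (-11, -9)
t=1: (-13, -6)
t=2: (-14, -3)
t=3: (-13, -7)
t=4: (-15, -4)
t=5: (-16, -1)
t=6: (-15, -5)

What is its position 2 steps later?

(-18, 1)

Step-to-step displacements: (-2, +3), (-1, +3), (+1, -4), (-2, +3), (-1, +3), (+1, -4) — a repeating cycle of length 3.
step 7: apply (-2, +3) → (-17, -2)
step 8: apply (-1, +3) → (-18, 1)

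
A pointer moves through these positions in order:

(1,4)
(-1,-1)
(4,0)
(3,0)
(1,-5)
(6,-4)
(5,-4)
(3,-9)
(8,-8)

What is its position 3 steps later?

(10,-12)

Differencing gives (-2,-5), (+5,+1), (-1,+0), (-2,-5), (+5,+1), (-1,+0), (-2,-5), (+5,+1). This is the pattern (-2,-5), (+5,+1), (-1,+0) repeated.
step 9: apply (-1,+0) → (7,-8)
step 10: apply (-2,-5) → (5,-13)
step 11: apply (+5,+1) → (10,-12)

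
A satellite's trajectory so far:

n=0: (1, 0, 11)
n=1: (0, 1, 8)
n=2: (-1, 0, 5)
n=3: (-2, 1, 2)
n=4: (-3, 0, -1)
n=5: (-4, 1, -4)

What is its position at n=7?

The first coordinate changes by -1 each step, so at step 7 it is 1 + 7·(-1) = -6.
The second coordinate repeats the cycle [0, 1] with period 2; step 7 mod 2 = 1, giving 1.
The third coordinate changes by -3 each step, so at step 7 it is 11 + 7·(-3) = -10.

(-6, 1, -10)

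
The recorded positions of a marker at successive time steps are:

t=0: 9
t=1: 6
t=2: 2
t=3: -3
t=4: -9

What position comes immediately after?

First differences are -3, -4, -5, -6; their common second difference is -1 (constant acceleration).
step 5: -9 − 7 → -16

-16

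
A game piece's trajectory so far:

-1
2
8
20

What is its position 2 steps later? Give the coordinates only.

Step-to-step displacements: +3, +6, +12; each is 2× the previous.
step 4: 20 + 24 → 44
step 5: 44 + 48 → 92

92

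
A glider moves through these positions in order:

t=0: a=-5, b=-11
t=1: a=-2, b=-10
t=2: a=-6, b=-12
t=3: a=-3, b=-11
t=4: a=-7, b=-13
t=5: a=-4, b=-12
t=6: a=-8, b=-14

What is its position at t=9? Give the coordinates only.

The moves between consecutive positions are (+3, +1), (-4, -2), (+3, +1), (-4, -2), (+3, +1), (-4, -2); they repeat the 2-cycle [(+3, +1), (-4, -2)].
step 7: apply (+3, +1) → a=-5, b=-13
step 8: apply (-4, -2) → a=-9, b=-15
step 9: apply (+3, +1) → a=-6, b=-14

a=-6, b=-14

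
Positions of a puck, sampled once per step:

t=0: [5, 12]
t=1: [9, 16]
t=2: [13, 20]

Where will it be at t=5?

[25, 32]

Each step adds [+4, +4] to the position.
step 3: [13, 20] + [+4, +4] → [17, 24]
step 4: [17, 24] + [+4, +4] → [21, 28]
step 5: [21, 28] + [+4, +4] → [25, 32]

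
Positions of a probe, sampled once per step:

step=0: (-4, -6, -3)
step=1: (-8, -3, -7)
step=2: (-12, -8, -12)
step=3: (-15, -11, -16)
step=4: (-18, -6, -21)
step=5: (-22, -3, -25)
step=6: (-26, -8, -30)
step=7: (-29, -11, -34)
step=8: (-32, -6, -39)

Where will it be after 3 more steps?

The moves between consecutive positions are (-4, +3, -4), (-4, -5, -5), (-3, -3, -4), (-3, +5, -5), (-4, +3, -4), (-4, -5, -5), (-3, -3, -4), (-3, +5, -5); they repeat the 4-cycle [(-4, +3, -4), (-4, -5, -5), (-3, -3, -4), (-3, +5, -5)].
step 9: apply (-4, +3, -4) → (-36, -3, -43)
step 10: apply (-4, -5, -5) → (-40, -8, -48)
step 11: apply (-3, -3, -4) → (-43, -11, -52)

(-43, -11, -52)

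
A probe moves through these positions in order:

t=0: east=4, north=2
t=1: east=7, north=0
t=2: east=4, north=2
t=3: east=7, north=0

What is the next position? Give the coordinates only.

The jumps are (+3, -2), (-3, +2), (+3, -2) — a geometric progression with ratio -1.
step 4: east=7, north=0 + (-3, +2) → east=4, north=2

east=4, north=2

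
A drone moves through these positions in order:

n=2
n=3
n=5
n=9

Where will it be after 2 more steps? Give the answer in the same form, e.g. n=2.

n=33

The jumps are +1, +2, +4 — a geometric progression with ratio 2.
step 4: 9 + 8 → n=17
step 5: 17 + 16 → n=33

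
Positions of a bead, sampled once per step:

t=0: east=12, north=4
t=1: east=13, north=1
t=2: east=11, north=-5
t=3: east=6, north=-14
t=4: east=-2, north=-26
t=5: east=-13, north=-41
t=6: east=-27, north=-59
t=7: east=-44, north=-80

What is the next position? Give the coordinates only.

east=-64, north=-104

Successive displacements: (+1, -3), (-2, -6), (-5, -9), (-8, -12), (-11, -15), (-14, -18), (-17, -21) — each changes by (-3, -3).
step 8: east=-44, north=-80 + (-20, -24) → east=-64, north=-104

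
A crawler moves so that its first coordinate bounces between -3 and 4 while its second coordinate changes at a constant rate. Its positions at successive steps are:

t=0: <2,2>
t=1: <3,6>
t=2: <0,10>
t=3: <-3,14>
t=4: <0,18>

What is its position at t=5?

The first coordinate travels 3 per step and bounces off the walls at -3 and 4.
  step 5: 0 → 3
The second coordinate changes by +4 each step: at step 5 it is 22.

<3,22>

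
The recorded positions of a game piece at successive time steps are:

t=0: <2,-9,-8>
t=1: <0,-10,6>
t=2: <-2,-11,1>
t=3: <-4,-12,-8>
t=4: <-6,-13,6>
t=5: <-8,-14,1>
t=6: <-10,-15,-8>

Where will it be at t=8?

First: linear, -2 per step → -14 at step 8.
Second: linear, -1 per step → -17 at step 8.
Third: cycles through -8, 6, 1 every 3 steps. Step 8 lands at position 2 of the cycle → 1.

<-14,-17,1>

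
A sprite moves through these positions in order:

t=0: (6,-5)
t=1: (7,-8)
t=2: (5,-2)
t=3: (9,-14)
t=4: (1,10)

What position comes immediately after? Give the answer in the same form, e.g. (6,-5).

The jumps are (+1,-3), (-2,+6), (+4,-12), (-8,+24) — a geometric progression with ratio -2.
step 5: (1,10) + (+16,-48) → (17,-38)

(17,-38)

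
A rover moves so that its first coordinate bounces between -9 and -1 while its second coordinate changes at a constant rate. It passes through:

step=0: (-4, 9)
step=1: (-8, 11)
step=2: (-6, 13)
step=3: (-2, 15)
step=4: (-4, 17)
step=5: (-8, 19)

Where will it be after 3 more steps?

(-4, 25)

The first coordinate travels 4 per step and bounces off the walls at -9 and -1.
  step 6: -8 → -6
  step 7: -6 → -2
  step 8: -2 → -4
The second coordinate changes by +2 each step: at step 8 it is 25.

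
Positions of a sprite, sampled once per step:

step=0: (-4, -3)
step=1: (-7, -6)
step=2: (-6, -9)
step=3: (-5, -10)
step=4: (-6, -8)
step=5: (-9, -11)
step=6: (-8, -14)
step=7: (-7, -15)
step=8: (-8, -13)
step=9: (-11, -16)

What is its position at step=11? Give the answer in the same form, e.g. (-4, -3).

Differencing gives (-3, -3), (+1, -3), (+1, -1), (-1, +2), (-3, -3), (+1, -3), (+1, -1), (-1, +2), (-3, -3). This is the pattern (-3, -3), (+1, -3), (+1, -1), (-1, +2) repeated.
step 10: apply (+1, -3) → (-10, -19)
step 11: apply (+1, -1) → (-9, -20)

(-9, -20)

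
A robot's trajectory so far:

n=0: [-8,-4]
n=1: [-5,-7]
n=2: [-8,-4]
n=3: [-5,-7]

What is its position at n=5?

Consecutive displacements [+3,-3], [-3,+3], [+3,-3] scale by a factor of -1 each step.
step 4: [-5,-7] + [-3,+3] → [-8,-4]
step 5: [-8,-4] + [+3,-3] → [-5,-7]

[-5,-7]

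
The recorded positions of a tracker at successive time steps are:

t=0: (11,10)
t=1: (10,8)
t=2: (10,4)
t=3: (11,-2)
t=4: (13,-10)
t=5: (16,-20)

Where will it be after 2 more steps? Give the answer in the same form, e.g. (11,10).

Taking differences between consecutive positions: (-1,-2), (+0,-4), (+1,-6), (+2,-8), (+3,-10). These grow by (+1,-2) each step.
step 6: (16,-20) + (+4,-12) → (20,-32)
step 7: (20,-32) + (+5,-14) → (25,-46)

(25,-46)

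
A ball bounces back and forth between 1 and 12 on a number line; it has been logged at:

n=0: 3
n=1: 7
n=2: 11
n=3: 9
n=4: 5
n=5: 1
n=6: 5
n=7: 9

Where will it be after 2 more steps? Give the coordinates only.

The value travels 4 per step and bounces off the walls at 1 and 12.
  step 8: 9 → 11
  step 9: 11 → 7

7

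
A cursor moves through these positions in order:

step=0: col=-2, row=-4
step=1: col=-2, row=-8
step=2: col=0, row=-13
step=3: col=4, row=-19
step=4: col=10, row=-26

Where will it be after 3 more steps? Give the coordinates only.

Taking differences between consecutive positions: (+0, -4), (+2, -5), (+4, -6), (+6, -7). These grow by (+2, -1) each step.
step 5: col=10, row=-26 + (+8, -8) → col=18, row=-34
step 6: col=18, row=-34 + (+10, -9) → col=28, row=-43
step 7: col=28, row=-43 + (+12, -10) → col=40, row=-53

col=40, row=-53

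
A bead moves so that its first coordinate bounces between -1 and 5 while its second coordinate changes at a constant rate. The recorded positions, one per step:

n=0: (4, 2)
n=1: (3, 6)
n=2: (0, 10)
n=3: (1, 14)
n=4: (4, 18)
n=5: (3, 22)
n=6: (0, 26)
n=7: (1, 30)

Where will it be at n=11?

The first coordinate travels 3 per step and bounces off the walls at -1 and 5.
  step 8: 1 → 4
  step 9: 4 → 3
  step 10: 3 → 0
  step 11: 0 → 1
The second coordinate changes by +4 each step: at step 11 it is 46.

(1, 46)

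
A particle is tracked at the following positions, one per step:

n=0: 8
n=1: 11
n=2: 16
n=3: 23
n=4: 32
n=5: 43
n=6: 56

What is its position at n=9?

107

Successive displacements: +3, +5, +7, +9, +11, +13 — each changes by +2.
step 7: 56 + 15 → 71
step 8: 71 + 17 → 88
step 9: 88 + 19 → 107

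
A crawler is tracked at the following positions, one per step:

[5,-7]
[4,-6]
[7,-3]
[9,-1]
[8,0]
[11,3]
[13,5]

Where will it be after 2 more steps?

[15,9]

Step-to-step displacements: [-1,+1], [+3,+3], [+2,+2], [-1,+1], [+3,+3], [+2,+2] — a repeating cycle of length 3.
step 7: apply [-1,+1] → [12,6]
step 8: apply [+3,+3] → [15,9]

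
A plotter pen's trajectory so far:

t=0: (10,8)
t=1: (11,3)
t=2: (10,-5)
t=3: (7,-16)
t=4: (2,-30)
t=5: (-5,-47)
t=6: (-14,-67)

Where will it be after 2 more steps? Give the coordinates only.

(-38,-116)

First differences are (+1,-5), (-1,-8), (-3,-11), (-5,-14), (-7,-17), (-9,-20); their common second difference is (-2,-3) (constant acceleration).
step 7: (-14,-67) + (-11,-23) → (-25,-90)
step 8: (-25,-90) + (-13,-26) → (-38,-116)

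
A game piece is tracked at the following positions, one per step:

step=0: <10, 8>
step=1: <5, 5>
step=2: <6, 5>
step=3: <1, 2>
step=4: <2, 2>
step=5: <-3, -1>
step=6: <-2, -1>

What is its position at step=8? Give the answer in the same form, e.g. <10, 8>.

<-6, -4>

Step-to-step displacements: <-5, -3>, <+1, +0>, <-5, -3>, <+1, +0>, <-5, -3>, <+1, +0> — a repeating cycle of length 2.
step 7: apply <-5, -3> → <-7, -4>
step 8: apply <+1, +0> → <-6, -4>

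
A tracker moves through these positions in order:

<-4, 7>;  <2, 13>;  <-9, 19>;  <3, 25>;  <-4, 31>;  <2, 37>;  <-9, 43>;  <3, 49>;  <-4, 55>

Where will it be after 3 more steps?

First: cycles through -4, 2, -9, 3 every 4 steps. Step 11 lands at position 3 of the cycle → 3.
Second: linear, +6 per step → 73 at step 11.

<3, 73>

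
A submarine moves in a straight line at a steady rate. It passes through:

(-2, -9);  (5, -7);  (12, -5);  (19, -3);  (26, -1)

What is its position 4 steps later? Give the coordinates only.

(54, 7)

Constant displacement of (+7, +2) per step.
step 5: (26, -1) + (+7, +2) → (33, 1)
step 6: (33, 1) + (+7, +2) → (40, 3)
step 7: (40, 3) + (+7, +2) → (47, 5)
step 8: (47, 5) + (+7, +2) → (54, 7)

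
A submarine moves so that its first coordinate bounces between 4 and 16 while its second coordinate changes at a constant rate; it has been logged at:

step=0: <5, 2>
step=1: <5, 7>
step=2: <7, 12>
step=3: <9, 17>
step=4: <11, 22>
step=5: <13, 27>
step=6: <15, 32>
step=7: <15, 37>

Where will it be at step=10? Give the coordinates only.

The first coordinate reflects between 4 and 16, moving 2 per step.
  step 8: 15 → 13
  step 9: 13 → 11
  step 10: 11 → 9
The second coordinate changes by +5 each step: at step 10 it is 52.

<9, 52>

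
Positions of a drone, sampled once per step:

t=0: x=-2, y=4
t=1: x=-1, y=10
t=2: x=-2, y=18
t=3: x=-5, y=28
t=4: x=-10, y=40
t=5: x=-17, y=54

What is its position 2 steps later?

Taking differences between consecutive positions: (+1, +6), (-1, +8), (-3, +10), (-5, +12), (-7, +14). These grow by (-2, +2) each step.
step 6: x=-17, y=54 + (-9, +16) → x=-26, y=70
step 7: x=-26, y=70 + (-11, +18) → x=-37, y=88

x=-37, y=88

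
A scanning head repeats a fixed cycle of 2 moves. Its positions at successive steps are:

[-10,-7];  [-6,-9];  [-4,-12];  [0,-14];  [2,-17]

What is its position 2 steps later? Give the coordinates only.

The moves between consecutive positions are [+4,-2], [+2,-3], [+4,-2], [+2,-3]; they repeat the 2-cycle [[+4,-2], [+2,-3]].
step 5: apply [+4,-2] → [6,-19]
step 6: apply [+2,-3] → [8,-22]

[8,-22]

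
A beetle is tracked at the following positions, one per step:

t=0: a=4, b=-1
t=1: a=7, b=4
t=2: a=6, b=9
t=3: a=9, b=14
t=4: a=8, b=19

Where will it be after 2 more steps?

Differencing gives (+3,+5), (-1,+5), (+3,+5), (-1,+5). This is the pattern (+3,+5), (-1,+5) repeated.
step 5: apply (+3,+5) → a=11, b=24
step 6: apply (-1,+5) → a=10, b=29

a=10, b=29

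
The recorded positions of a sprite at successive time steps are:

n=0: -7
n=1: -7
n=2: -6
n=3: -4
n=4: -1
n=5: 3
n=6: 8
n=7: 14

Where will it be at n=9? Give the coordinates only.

29

Taking differences between consecutive positions: +0, +1, +2, +3, +4, +5, +6. These grow by +1 each step.
step 8: 14 + 7 → 21
step 9: 21 + 8 → 29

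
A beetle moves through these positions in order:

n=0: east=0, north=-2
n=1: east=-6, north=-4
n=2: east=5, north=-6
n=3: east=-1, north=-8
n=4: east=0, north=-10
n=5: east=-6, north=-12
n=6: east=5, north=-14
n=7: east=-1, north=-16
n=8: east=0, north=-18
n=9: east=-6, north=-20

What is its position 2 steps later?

East: cycles through 0, -6, 5, -1 every 4 steps. Step 11 lands at position 3 of the cycle → -1.
North: linear, -2 per step → -24 at step 11.

east=-1, north=-24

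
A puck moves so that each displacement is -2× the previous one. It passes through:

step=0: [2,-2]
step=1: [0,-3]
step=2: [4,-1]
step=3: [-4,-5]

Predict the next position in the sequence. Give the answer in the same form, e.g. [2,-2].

[12,3]

Consecutive displacements [-2,-1], [+4,+2], [-8,-4] scale by a factor of -2 each step.
step 4: [-4,-5] + [+16,+8] → [12,3]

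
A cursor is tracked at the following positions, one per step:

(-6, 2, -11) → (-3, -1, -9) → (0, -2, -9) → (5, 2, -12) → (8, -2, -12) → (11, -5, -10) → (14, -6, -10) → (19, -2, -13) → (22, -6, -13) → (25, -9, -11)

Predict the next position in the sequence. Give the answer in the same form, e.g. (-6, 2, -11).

Differencing gives (+3, -3, +2), (+3, -1, +0), (+5, +4, -3), (+3, -4, +0), (+3, -3, +2), (+3, -1, +0), (+5, +4, -3), (+3, -4, +0), (+3, -3, +2). This is the pattern (+3, -3, +2), (+3, -1, +0), (+5, +4, -3), (+3, -4, +0) repeated.
step 10: apply (+3, -1, +0) → (28, -10, -11)

(28, -10, -11)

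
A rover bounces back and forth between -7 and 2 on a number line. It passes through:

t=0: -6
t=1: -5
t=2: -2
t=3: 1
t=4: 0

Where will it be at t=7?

-5

The value travels 3 per step and bounces off the walls at -7 and 2.
  step 5: 0 → -3
  step 6: -3 → -6
  step 7: -6 → -5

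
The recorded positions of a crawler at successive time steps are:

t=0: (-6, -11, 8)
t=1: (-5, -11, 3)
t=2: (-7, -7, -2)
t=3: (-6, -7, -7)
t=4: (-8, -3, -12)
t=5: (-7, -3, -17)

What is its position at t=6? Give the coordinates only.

(-9, 1, -22)

Differencing gives (+1, +0, -5), (-2, +4, -5), (+1, +0, -5), (-2, +4, -5), (+1, +0, -5). This is the pattern (+1, +0, -5), (-2, +4, -5) repeated.
step 6: apply (-2, +4, -5) → (-9, 1, -22)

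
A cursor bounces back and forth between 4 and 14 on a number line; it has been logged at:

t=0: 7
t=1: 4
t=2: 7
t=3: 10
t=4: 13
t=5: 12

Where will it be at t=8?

The value reflects between 4 and 14, moving 3 per step.
  step 6: 12 → 9
  step 7: 9 → 6
  step 8: 6 → 5

5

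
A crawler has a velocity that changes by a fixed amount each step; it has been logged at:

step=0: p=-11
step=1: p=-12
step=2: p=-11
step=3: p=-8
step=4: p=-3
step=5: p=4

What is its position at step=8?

p=37

Successive displacements: -1, +1, +3, +5, +7 — each changes by +2.
step 6: 4 + 9 → p=13
step 7: 13 + 11 → p=24
step 8: 24 + 13 → p=37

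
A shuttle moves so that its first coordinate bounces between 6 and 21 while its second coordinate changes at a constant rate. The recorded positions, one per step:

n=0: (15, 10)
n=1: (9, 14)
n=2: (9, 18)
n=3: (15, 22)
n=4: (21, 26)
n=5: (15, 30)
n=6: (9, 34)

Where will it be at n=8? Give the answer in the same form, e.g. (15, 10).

The first coordinate reflects between 6 and 21, moving 6 per step.
  step 7: 9 → 9
  step 8: 9 → 15
The second coordinate changes by +4 each step: at step 8 it is 42.

(15, 42)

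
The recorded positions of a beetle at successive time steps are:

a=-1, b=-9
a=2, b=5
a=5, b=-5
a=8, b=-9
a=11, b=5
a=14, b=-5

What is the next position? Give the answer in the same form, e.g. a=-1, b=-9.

a=17, b=-9

A: linear, +3 per step → 17 at step 6.
B: cycles through -9, 5, -5 every 3 steps. Step 6 lands at position 0 of the cycle → -9.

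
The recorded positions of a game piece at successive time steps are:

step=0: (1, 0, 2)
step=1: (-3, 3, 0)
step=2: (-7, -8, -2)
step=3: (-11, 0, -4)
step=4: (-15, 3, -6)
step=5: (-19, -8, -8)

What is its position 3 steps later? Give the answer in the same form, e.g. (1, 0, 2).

(-31, -8, -14)

First: linear, -4 per step → -31 at step 8.
Second: cycles through 0, 3, -8 every 3 steps. Step 8 lands at position 2 of the cycle → -8.
Third: linear, -2 per step → -14 at step 8.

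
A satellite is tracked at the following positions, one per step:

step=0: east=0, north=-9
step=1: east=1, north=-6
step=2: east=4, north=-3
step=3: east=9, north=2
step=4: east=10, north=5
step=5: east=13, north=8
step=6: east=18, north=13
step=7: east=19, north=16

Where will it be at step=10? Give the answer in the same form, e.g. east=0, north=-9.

east=28, north=27

The moves between consecutive positions are (+1, +3), (+3, +3), (+5, +5), (+1, +3), (+3, +3), (+5, +5), (+1, +3); they repeat the 3-cycle [(+1, +3), (+3, +3), (+5, +5)].
step 8: apply (+3, +3) → east=22, north=19
step 9: apply (+5, +5) → east=27, north=24
step 10: apply (+1, +3) → east=28, north=27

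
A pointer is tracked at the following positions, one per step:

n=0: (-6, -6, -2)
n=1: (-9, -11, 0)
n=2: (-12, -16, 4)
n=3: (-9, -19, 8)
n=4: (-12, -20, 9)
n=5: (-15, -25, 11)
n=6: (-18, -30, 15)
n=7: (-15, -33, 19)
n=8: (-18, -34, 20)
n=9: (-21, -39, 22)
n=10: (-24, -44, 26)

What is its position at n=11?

The moves between consecutive positions are (-3, -5, +2), (-3, -5, +4), (+3, -3, +4), (-3, -1, +1), (-3, -5, +2), (-3, -5, +4), (+3, -3, +4), (-3, -1, +1), (-3, -5, +2), (-3, -5, +4); they repeat the 4-cycle [(-3, -5, +2), (-3, -5, +4), (+3, -3, +4), (-3, -1, +1)].
step 11: apply (+3, -3, +4) → (-21, -47, 30)

(-21, -47, 30)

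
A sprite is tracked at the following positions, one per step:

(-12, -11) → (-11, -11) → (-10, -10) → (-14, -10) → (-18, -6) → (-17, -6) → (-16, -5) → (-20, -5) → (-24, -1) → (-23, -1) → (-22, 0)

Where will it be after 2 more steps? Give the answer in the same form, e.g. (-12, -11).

(-30, 4)

Step-to-step displacements: (+1, +0), (+1, +1), (-4, +0), (-4, +4), (+1, +0), (+1, +1), (-4, +0), (-4, +4), (+1, +0), (+1, +1) — a repeating cycle of length 4.
step 11: apply (-4, +0) → (-26, 0)
step 12: apply (-4, +4) → (-30, 4)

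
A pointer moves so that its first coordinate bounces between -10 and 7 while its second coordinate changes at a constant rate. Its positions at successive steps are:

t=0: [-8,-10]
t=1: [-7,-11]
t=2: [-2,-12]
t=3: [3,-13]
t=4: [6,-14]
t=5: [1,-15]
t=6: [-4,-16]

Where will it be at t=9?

The first coordinate reflects between -10 and 7, moving 5 per step.
  step 7: -4 → -9
  step 8: -9 → -6
  step 9: -6 → -1
The second coordinate changes by -1 each step: at step 9 it is -19.

[-1,-19]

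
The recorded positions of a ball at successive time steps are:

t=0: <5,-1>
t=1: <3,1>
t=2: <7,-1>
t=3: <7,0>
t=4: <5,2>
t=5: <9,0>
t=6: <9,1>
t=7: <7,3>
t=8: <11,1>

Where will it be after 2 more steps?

The moves between consecutive positions are <-2,+2>, <+4,-2>, <+0,+1>, <-2,+2>, <+4,-2>, <+0,+1>, <-2,+2>, <+4,-2>; they repeat the 3-cycle [<-2,+2>, <+4,-2>, <+0,+1>].
step 9: apply <+0,+1> → <11,2>
step 10: apply <-2,+2> → <9,4>

<9,4>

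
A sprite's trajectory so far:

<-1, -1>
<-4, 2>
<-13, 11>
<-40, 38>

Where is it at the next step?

Step-to-step displacements: <-3, +3>, <-9, +9>, <-27, +27>; each is 3× the previous.
step 4: <-40, 38> + <-81, +81> → <-121, 119>

<-121, 119>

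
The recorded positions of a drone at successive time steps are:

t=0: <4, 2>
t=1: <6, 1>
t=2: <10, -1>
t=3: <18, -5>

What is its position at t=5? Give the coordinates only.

<66, -29>

The jumps are <+2, -1>, <+4, -2>, <+8, -4> — a geometric progression with ratio 2.
step 4: <18, -5> + <+16, -8> → <34, -13>
step 5: <34, -13> + <+32, -16> → <66, -29>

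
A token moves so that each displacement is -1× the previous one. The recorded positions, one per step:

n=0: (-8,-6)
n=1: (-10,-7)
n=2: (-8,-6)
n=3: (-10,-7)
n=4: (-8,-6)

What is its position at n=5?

The jumps are (-2,-1), (+2,+1), (-2,-1), (+2,+1) — a geometric progression with ratio -1.
step 5: (-8,-6) + (-2,-1) → (-10,-7)

(-10,-7)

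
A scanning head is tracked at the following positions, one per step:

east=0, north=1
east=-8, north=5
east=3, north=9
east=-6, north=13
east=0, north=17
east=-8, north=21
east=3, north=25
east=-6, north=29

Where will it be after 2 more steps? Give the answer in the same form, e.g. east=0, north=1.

east=-8, north=37

East: cycles through 0, -8, 3, -6 every 4 steps. Step 9 lands at position 1 of the cycle → -8.
North: linear, +4 per step → 37 at step 9.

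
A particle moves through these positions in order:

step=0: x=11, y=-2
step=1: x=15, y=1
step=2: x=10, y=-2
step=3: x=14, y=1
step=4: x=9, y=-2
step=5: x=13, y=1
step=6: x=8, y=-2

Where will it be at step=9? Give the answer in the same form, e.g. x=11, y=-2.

x=11, y=1

The moves between consecutive positions are (+4, +3), (-5, -3), (+4, +3), (-5, -3), (+4, +3), (-5, -3); they repeat the 2-cycle [(+4, +3), (-5, -3)].
step 7: apply (+4, +3) → x=12, y=1
step 8: apply (-5, -3) → x=7, y=-2
step 9: apply (+4, +3) → x=11, y=1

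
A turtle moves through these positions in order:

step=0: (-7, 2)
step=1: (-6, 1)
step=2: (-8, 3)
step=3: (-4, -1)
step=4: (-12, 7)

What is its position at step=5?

(4, -9)

Step-to-step displacements: (+1, -1), (-2, +2), (+4, -4), (-8, +8); each is -2× the previous.
step 5: (-12, 7) + (+16, -16) → (4, -9)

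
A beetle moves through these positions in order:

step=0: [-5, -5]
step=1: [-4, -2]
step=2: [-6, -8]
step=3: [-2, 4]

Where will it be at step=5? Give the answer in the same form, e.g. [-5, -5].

[6, 28]

The jumps are [+1, +3], [-2, -6], [+4, +12] — a geometric progression with ratio -2.
step 4: [-2, 4] + [-8, -24] → [-10, -20]
step 5: [-10, -20] + [+16, +48] → [6, 28]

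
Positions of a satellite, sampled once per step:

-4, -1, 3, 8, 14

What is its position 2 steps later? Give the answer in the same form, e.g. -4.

Successive displacements: +3, +4, +5, +6 — each changes by +1.
step 5: 14 + 7 → 21
step 6: 21 + 8 → 29

29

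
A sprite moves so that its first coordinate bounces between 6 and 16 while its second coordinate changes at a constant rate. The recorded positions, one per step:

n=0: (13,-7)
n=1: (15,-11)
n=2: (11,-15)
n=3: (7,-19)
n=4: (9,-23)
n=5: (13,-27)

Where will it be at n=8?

(7,-39)

The first coordinate reflects between 6 and 16, moving 4 per step.
  step 6: 13 → 15
  step 7: 15 → 11
  step 8: 11 → 7
The second coordinate changes by -4 each step: at step 8 it is -39.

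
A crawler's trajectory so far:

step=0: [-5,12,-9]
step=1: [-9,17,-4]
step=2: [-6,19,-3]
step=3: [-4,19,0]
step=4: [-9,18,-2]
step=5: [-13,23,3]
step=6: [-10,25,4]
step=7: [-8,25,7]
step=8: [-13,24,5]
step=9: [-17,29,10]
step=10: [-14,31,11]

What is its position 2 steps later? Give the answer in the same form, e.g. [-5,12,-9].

Step-to-step displacements: [-4,+5,+5], [+3,+2,+1], [+2,+0,+3], [-5,-1,-2], [-4,+5,+5], [+3,+2,+1], [+2,+0,+3], [-5,-1,-2], [-4,+5,+5], [+3,+2,+1] — a repeating cycle of length 4.
step 11: apply [+2,+0,+3] → [-12,31,14]
step 12: apply [-5,-1,-2] → [-17,30,12]

[-17,30,12]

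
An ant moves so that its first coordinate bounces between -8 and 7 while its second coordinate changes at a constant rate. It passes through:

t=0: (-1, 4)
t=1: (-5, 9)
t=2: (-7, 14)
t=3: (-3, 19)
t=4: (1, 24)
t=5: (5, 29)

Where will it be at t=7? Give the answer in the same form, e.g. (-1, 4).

The first coordinate reflects between -8 and 7, moving 4 per step.
  step 6: 5 → 5
  step 7: 5 → 1
The second coordinate changes by +5 each step: at step 7 it is 39.

(1, 39)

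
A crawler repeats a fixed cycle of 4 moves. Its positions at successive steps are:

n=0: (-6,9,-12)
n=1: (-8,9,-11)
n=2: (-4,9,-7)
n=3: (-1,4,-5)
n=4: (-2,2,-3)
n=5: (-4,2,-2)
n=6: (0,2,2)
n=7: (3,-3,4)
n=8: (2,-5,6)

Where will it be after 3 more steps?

(7,-10,13)

Step-to-step displacements: (-2,+0,+1), (+4,+0,+4), (+3,-5,+2), (-1,-2,+2), (-2,+0,+1), (+4,+0,+4), (+3,-5,+2), (-1,-2,+2) — a repeating cycle of length 4.
step 9: apply (-2,+0,+1) → (0,-5,7)
step 10: apply (+4,+0,+4) → (4,-5,11)
step 11: apply (+3,-5,+2) → (7,-10,13)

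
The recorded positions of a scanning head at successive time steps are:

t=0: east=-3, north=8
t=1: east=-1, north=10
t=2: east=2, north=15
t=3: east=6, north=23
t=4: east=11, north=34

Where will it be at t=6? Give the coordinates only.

east=24, north=65

Successive displacements: (+2, +2), (+3, +5), (+4, +8), (+5, +11) — each changes by (+1, +3).
step 5: east=11, north=34 + (+6, +14) → east=17, north=48
step 6: east=17, north=48 + (+7, +17) → east=24, north=65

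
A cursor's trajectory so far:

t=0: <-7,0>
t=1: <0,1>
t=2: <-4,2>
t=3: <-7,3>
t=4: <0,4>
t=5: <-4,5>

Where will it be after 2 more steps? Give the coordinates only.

The first coordinate repeats the cycle [-7, 0, -4] with period 3; step 7 mod 3 = 1, giving 0.
The second coordinate changes by +1 each step, so at step 7 it is 0 + 7·(1) = 7.

<0,7>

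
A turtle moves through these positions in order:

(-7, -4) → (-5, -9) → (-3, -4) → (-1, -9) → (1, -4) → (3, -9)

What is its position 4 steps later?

(11, -9)

First: linear, +2 per step → 11 at step 9.
Second: cycles through -4, -9 every 2 steps. Step 9 lands at position 1 of the cycle → -9.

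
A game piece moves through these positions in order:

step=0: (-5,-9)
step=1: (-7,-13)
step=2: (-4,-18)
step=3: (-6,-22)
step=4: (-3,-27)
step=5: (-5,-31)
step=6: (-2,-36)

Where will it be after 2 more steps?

(-1,-45)

Step-to-step displacements: (-2,-4), (+3,-5), (-2,-4), (+3,-5), (-2,-4), (+3,-5) — a repeating cycle of length 2.
step 7: apply (-2,-4) → (-4,-40)
step 8: apply (+3,-5) → (-1,-45)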